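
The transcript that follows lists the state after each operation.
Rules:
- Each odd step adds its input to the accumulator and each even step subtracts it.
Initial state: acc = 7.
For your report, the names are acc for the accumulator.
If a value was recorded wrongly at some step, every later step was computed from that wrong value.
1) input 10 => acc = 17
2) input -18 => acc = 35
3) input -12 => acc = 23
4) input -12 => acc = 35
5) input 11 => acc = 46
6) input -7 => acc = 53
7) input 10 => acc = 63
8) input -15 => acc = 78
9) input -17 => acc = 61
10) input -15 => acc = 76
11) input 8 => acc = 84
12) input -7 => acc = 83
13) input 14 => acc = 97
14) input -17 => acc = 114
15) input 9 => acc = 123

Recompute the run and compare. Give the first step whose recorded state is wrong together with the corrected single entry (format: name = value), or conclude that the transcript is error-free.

step 12, acc = 91

Recomputing the run from the initial state:
step 1: acc = 17
step 2: acc = 35
step 3: acc = 23
step 4: acc = 35
step 5: acc = 46
step 6: acc = 53
step 7: acc = 63
step 8: acc = 78
step 9: acc = 61
step 10: acc = 76
step 11: acc = 84
step 12: acc = 91
step 13: acc = 105
step 14: acc = 122
step 15: acc = 131
The first disagreement with the transcript is at step 12, where the value should be acc = 91.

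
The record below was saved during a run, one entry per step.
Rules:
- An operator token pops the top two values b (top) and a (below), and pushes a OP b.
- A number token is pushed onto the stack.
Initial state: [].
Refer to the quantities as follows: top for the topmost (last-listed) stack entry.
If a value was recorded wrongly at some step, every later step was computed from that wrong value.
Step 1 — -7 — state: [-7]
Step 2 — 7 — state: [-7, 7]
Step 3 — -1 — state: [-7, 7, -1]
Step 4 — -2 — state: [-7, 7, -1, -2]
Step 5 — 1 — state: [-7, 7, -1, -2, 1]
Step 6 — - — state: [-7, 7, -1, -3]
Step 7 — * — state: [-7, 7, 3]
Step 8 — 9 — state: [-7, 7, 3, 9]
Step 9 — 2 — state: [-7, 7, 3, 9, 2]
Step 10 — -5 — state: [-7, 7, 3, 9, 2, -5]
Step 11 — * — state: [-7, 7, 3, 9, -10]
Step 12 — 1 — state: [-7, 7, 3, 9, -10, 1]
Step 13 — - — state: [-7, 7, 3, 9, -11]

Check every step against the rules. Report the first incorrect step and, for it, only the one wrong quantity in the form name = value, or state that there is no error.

Recomputing the run from the initial state:
step 1: [-7]
step 2: [-7, 7]
step 3: [-7, 7, -1]
step 4: [-7, 7, -1, -2]
step 5: [-7, 7, -1, -2, 1]
step 6: [-7, 7, -1, -3]
step 7: [-7, 7, 3]
step 8: [-7, 7, 3, 9]
step 9: [-7, 7, 3, 9, 2]
step 10: [-7, 7, 3, 9, 2, -5]
step 11: [-7, 7, 3, 9, -10]
step 12: [-7, 7, 3, 9, -10, 1]
step 13: [-7, 7, 3, 9, -11]
This matches the record at every step.

no error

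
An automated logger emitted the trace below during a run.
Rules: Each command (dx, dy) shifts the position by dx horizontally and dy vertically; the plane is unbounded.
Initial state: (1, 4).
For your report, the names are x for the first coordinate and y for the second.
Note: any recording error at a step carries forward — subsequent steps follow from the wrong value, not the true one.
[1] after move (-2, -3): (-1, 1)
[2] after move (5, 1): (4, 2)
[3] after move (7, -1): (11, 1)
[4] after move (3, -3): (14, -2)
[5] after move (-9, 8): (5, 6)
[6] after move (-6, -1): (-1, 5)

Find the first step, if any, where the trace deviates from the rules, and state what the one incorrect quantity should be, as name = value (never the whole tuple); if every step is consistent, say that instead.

no error

Recomputing the run from the initial state:
step 1: x = -1, y = 1
step 2: x = 4, y = 2
step 3: x = 11, y = 1
step 4: x = 14, y = -2
step 5: x = 5, y = 6
step 6: x = -1, y = 5
This matches the trace at every step.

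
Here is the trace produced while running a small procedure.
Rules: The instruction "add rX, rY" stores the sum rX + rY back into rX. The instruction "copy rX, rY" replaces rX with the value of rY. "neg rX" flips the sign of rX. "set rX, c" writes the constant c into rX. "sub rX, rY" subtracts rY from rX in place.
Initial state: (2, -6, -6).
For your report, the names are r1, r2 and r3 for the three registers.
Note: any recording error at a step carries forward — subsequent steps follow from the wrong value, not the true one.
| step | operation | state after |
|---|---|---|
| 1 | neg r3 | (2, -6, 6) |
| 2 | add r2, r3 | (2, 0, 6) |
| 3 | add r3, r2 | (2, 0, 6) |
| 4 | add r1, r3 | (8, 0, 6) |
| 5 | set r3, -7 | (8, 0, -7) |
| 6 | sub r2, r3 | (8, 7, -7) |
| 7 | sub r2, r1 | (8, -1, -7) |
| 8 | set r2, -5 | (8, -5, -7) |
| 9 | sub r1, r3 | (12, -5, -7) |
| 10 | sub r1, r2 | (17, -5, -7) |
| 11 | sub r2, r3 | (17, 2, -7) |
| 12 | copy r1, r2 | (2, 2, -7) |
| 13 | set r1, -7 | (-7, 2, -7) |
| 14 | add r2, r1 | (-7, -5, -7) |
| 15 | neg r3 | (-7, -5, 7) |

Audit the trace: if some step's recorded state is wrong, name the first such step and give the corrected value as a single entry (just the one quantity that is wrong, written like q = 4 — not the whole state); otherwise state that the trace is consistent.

step 9, r1 = 15

Recomputing the run from the initial state:
step 1: r1 = 2, r2 = -6, r3 = 6
step 2: r1 = 2, r2 = 0, r3 = 6
step 3: r1 = 2, r2 = 0, r3 = 6
step 4: r1 = 8, r2 = 0, r3 = 6
step 5: r1 = 8, r2 = 0, r3 = -7
step 6: r1 = 8, r2 = 7, r3 = -7
step 7: r1 = 8, r2 = -1, r3 = -7
step 8: r1 = 8, r2 = -5, r3 = -7
step 9: r1 = 15, r2 = -5, r3 = -7
step 10: r1 = 20, r2 = -5, r3 = -7
step 11: r1 = 20, r2 = 2, r3 = -7
step 12: r1 = 2, r2 = 2, r3 = -7
step 13: r1 = -7, r2 = 2, r3 = -7
step 14: r1 = -7, r2 = -5, r3 = -7
step 15: r1 = -7, r2 = -5, r3 = 7
The first disagreement with the trace is at step 9, where the value should be r1 = 15.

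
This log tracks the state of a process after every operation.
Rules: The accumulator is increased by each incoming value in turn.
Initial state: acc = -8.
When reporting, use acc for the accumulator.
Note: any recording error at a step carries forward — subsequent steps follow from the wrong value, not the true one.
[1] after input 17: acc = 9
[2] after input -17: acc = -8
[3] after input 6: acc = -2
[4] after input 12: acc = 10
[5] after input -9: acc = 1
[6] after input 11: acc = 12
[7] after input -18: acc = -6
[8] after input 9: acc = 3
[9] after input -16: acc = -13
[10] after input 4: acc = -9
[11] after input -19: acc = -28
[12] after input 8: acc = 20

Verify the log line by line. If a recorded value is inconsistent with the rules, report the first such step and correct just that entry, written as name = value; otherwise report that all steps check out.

Recomputing the run from the initial state:
step 1: acc = 9
step 2: acc = -8
step 3: acc = -2
step 4: acc = 10
step 5: acc = 1
step 6: acc = 12
step 7: acc = -6
step 8: acc = 3
step 9: acc = -13
step 10: acc = -9
step 11: acc = -28
step 12: acc = -20
The first disagreement with the log is at step 12, where the value should be acc = -20.

step 12, acc = -20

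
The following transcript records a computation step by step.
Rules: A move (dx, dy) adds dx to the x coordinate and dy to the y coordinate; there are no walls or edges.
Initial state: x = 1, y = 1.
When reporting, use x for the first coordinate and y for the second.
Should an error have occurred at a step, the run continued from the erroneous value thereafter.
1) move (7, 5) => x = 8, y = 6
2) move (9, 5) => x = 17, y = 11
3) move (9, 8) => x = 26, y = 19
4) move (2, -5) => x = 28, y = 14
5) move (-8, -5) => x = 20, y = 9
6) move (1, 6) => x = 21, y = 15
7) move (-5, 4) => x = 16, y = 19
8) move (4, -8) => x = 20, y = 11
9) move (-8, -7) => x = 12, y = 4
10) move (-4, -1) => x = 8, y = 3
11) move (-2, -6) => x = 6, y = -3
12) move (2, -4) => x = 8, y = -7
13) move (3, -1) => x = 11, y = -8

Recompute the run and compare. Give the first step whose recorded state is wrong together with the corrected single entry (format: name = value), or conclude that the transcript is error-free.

1. x = 1 + (7) = 8, y = 1 + (5) = 6 (confirmed correct)
2. x = 8 + (9) = 17, y = 6 + (5) = 11 (verified)
3. x = 17 + (9) = 26, y = 11 + (8) = 19 (same as recorded)
4. x = 26 + (2) = 28, y = 19 + (-5) = 14 (agrees with the transcript)
5. x = 28 + (-8) = 20, y = 14 + (-5) = 9 (same as recorded)
6. x = 20 + (1) = 21, y = 9 + (6) = 15 (agrees with the transcript)
7. x = 21 + (-5) = 16, y = 15 + (4) = 19 (verified)
8. x = 16 + (4) = 20, y = 19 + (-8) = 11 (same as recorded)
9. x = 20 + (-8) = 12, y = 11 + (-7) = 4 (in agreement)
10. x = 12 + (-4) = 8, y = 4 + (-1) = 3 (confirmed correct)
11. x = 8 + (-2) = 6, y = 3 + (-6) = -3 (no discrepancy)
12. x = 6 + (2) = 8, y = -3 + (-4) = -7 (checks out)
13. x = 8 + (3) = 11, y = -7 + (-1) = -8 (in agreement)
No step deviates from the rules.

no error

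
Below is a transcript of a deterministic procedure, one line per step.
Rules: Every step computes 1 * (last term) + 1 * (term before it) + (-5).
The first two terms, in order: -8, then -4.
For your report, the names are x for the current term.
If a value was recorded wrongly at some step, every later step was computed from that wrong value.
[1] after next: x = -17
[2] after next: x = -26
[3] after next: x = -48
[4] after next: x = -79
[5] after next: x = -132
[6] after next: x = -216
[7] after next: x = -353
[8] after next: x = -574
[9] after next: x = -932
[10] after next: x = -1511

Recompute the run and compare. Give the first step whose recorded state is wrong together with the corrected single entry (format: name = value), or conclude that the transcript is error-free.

no error

Recomputing the run from the initial state:
step 1: x = -17
step 2: x = -26
step 3: x = -48
step 4: x = -79
step 5: x = -132
step 6: x = -216
step 7: x = -353
step 8: x = -574
step 9: x = -932
step 10: x = -1511
This matches the transcript at every step.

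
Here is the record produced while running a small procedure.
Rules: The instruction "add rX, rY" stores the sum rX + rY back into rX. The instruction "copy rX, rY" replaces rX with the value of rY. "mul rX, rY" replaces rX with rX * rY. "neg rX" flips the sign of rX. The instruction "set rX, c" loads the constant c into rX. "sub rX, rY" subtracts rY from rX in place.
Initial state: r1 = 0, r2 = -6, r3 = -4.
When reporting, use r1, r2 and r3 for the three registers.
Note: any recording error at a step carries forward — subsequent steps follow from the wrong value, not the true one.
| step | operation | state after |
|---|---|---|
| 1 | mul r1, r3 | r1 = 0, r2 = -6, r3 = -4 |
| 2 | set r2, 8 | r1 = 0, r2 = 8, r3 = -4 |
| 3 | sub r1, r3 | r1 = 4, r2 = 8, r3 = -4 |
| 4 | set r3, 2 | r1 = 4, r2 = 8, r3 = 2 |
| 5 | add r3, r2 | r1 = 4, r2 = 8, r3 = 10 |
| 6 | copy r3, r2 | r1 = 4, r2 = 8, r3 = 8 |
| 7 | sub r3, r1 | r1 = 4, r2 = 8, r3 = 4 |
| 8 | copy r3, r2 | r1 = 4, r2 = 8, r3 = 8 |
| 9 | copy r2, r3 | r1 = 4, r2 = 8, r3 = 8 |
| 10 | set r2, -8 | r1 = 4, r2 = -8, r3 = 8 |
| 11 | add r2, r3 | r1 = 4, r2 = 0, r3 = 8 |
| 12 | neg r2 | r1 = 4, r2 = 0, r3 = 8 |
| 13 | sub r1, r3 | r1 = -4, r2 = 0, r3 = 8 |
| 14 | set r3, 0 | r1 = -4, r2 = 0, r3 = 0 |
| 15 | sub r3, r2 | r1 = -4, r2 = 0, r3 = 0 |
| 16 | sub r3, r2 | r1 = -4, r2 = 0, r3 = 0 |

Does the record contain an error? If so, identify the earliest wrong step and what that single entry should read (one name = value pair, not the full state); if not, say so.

no error

step 1: r1 = 0 * -4 = 0 -> checks out
step 2: r2 = 8 -> consistent with the record
step 3: r1 = 0 - -4 = 4 -> no discrepancy
step 4: r3 = 2 -> consistent with the record
step 5: r3 = 2 + 8 = 10 -> same as recorded
step 6: r3 = 8 -> in agreement
step 7: r3 = 8 - 4 = 4 -> agrees with the record
step 8: r3 = 8 -> exactly as logged
step 9: r2 = 8 -> checks out
step 10: r2 = -8 -> no discrepancy
step 11: r2 = -8 + 8 = 0 -> consistent with the record
step 12: r2 = -(0) = 0 -> checks out
step 13: r1 = 4 - 8 = -4 -> exactly as logged
step 14: r3 = 0 -> same as recorded
step 15: r3 = 0 - 0 = 0 -> confirmed correct
step 16: r3 = 0 - 0 = 0 -> verified
Nothing is out of place; the run is error-free.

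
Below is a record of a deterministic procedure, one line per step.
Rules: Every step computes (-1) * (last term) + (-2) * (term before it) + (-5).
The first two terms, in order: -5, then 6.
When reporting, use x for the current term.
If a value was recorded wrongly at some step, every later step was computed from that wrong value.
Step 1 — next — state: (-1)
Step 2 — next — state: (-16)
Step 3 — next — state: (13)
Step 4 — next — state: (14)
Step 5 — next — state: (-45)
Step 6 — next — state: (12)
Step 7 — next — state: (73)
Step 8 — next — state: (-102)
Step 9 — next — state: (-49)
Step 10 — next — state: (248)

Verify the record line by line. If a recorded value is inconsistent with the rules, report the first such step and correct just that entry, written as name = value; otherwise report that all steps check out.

Recomputing the run from the initial state:
step 1: x = -1
step 2: x = -16
step 3: x = 13
step 4: x = 14
step 5: x = -45
step 6: x = 12
step 7: x = 73
step 8: x = -102
step 9: x = -49
step 10: x = 248
This matches the record at every step.

no error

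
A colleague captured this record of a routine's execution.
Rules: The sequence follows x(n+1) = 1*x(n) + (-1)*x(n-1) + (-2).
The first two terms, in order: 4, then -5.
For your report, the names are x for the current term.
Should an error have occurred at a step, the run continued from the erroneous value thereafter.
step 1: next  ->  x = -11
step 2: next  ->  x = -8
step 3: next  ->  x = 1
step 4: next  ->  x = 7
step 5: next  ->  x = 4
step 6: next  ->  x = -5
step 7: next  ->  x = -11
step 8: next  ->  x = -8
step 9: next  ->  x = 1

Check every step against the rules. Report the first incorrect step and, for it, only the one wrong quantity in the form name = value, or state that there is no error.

Step 1: x = 1*(-5) + (-1)*(4) + (-2) = -11 — exactly as logged.
Step 2: x = 1*(-11) + (-1)*(-5) + (-2) = -8 — consistent with the record.
Step 3: x = 1*(-8) + (-1)*(-11) + (-2) = 1 — consistent with the record.
Step 4: x = 1*(1) + (-1)*(-8) + (-2) = 7 — same as recorded.
Step 5: x = 1*(7) + (-1)*(1) + (-2) = 4 — same as recorded.
Step 6: x = 1*(4) + (-1)*(7) + (-2) = -5 — consistent with the record.
Step 7: x = 1*(-5) + (-1)*(4) + (-2) = -11 — checks out.
Step 8: x = 1*(-11) + (-1)*(-5) + (-2) = -8 — verified.
Step 9: x = 1*(-8) + (-1)*(-11) + (-2) = 1 — exactly as logged.
Nothing is out of place; the run is error-free.

no error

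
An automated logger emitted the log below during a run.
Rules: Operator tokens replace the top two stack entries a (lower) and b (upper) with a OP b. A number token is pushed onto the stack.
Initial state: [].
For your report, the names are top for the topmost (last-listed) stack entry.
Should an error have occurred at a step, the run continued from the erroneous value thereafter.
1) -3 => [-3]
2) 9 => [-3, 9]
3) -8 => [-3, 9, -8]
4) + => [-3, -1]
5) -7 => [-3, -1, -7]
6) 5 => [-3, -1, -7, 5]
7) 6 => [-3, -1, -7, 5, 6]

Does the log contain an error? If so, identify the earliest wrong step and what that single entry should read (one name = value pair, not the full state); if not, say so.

step 4, top = 1

Recomputing the run from the initial state:
step 1: [-3]
step 2: [-3, 9]
step 3: [-3, 9, -8]
step 4: [-3, 1]
step 5: [-3, 1, -7]
step 6: [-3, 1, -7, 5]
step 7: [-3, 1, -7, 5, 6]
The first disagreement with the log is at step 4, where the value should be top = 1.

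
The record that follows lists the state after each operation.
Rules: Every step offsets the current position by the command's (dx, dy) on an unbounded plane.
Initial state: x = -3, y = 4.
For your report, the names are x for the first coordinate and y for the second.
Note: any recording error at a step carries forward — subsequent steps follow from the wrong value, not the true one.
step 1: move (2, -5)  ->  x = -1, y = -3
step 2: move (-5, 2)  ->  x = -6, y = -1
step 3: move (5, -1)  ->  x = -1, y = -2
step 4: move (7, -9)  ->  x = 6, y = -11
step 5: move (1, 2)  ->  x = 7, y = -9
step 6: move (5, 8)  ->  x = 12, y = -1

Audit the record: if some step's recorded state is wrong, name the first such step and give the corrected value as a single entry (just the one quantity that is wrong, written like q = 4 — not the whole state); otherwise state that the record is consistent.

step 1, y = -1

Recomputing the run from the initial state:
step 1: x = -1, y = -1
step 2: x = -6, y = 1
step 3: x = -1, y = 0
step 4: x = 6, y = -9
step 5: x = 7, y = -7
step 6: x = 12, y = 1
The first disagreement with the record is at step 1, where the value should be y = -1.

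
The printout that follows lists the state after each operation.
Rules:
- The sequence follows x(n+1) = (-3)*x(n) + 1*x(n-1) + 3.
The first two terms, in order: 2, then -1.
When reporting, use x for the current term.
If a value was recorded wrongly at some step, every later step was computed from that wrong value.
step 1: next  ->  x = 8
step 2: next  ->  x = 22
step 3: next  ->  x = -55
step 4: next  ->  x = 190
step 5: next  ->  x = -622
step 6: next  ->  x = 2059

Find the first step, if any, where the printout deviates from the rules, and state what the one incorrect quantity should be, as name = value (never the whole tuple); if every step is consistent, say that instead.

step 1: x = -3*(-1) + (1)*(2) + (3) = 8 -> same as recorded
step 2: x = -3*(8) + (1)*(-1) + (3) = -22 -> first mismatch against the printout
Conclusion: step 2 carries the first error; the entry should be x = -22.

step 2, x = -22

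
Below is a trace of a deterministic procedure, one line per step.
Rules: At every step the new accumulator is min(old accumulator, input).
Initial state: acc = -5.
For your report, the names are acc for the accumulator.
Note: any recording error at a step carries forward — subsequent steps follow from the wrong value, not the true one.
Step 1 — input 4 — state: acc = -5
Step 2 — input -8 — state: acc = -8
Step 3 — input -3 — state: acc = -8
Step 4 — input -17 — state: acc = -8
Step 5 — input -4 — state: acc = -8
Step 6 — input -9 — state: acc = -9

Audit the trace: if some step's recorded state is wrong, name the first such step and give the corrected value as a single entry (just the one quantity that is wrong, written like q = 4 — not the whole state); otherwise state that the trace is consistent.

step 1: acc = min(-5, 4) = -5 -> matches
step 2: acc = min(-5, -8) = -8 -> agrees with the trace
step 3: acc = min(-8, -3) = -8 -> matches
step 4: acc = min(-8, -17) = -17 -> first mismatch against the trace
So the first discrepancy is step 4, where the right value is acc = -17.

step 4, acc = -17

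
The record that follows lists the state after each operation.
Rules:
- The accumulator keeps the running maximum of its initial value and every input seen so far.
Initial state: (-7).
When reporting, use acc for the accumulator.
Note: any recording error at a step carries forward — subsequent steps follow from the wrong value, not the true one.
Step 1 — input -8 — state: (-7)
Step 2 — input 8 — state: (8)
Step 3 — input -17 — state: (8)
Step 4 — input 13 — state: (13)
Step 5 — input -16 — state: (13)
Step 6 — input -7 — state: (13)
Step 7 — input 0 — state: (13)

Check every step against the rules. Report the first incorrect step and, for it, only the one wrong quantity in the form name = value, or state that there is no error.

step 1: acc = max(-7, -8) = -7 -> agrees with the record
step 2: acc = max(-7, 8) = 8 -> confirmed correct
step 3: acc = max(8, -17) = 8 -> verified
step 4: acc = max(8, 13) = 13 -> verified
step 5: acc = max(13, -16) = 13 -> matches
step 6: acc = max(13, -7) = 13 -> no discrepancy
step 7: acc = max(13, 0) = 13 -> consistent with the record
The whole run recomputes cleanly — no discrepancies.

no error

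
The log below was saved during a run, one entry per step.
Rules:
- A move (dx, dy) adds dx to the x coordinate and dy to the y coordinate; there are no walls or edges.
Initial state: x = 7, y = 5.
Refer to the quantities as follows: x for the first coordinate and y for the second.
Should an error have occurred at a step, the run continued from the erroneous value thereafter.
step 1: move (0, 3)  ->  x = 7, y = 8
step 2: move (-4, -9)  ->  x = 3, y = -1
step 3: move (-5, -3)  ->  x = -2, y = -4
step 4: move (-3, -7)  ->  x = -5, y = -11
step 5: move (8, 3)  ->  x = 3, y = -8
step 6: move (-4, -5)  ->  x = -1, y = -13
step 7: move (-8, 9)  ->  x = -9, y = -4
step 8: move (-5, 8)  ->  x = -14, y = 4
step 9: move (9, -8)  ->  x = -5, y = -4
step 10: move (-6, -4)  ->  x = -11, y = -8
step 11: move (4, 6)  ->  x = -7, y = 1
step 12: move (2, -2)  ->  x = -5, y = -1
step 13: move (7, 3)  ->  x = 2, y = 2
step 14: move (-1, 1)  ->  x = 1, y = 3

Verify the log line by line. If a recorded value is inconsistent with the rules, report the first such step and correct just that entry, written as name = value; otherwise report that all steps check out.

Recomputing the run from the initial state:
step 1: x = 7, y = 8
step 2: x = 3, y = -1
step 3: x = -2, y = -4
step 4: x = -5, y = -11
step 5: x = 3, y = -8
step 6: x = -1, y = -13
step 7: x = -9, y = -4
step 8: x = -14, y = 4
step 9: x = -5, y = -4
step 10: x = -11, y = -8
step 11: x = -7, y = -2
step 12: x = -5, y = -4
step 13: x = 2, y = -1
step 14: x = 1, y = 0
The first disagreement with the log is at step 11, where the value should be y = -2.

step 11, y = -2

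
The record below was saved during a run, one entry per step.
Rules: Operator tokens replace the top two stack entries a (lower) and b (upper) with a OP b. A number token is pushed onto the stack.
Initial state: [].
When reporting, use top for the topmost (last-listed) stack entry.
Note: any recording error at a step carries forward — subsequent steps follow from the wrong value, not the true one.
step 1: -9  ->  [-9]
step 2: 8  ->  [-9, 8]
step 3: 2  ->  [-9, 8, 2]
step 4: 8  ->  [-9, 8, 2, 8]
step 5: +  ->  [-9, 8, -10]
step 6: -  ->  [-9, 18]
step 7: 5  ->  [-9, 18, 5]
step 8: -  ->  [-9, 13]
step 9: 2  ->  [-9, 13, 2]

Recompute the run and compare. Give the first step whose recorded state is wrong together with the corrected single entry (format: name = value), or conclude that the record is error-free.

step 5, top = 10

Recomputing the run from the initial state:
step 1: [-9]
step 2: [-9, 8]
step 3: [-9, 8, 2]
step 4: [-9, 8, 2, 8]
step 5: [-9, 8, 10]
step 6: [-9, -2]
step 7: [-9, -2, 5]
step 8: [-9, -7]
step 9: [-9, -7, 2]
The first disagreement with the record is at step 5, where the value should be top = 10.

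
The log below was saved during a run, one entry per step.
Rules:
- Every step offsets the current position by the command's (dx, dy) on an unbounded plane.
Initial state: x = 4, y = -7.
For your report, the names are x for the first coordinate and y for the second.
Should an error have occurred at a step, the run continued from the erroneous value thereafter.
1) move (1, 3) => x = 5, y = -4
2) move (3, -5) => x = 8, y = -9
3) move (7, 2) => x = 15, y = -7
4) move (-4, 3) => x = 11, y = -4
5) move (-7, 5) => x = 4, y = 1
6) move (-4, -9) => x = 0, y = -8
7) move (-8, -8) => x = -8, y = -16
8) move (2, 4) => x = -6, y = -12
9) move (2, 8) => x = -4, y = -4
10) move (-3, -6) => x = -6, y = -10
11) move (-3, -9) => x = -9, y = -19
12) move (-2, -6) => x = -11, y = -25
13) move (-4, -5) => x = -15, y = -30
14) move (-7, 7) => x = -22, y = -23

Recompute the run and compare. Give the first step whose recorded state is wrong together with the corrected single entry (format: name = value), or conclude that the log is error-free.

step 10, x = -7

step 1: x = 4 + (1) = 5, y = -7 + (3) = -4 -> confirmed correct
step 2: x = 5 + (3) = 8, y = -4 + (-5) = -9 -> no discrepancy
step 3: x = 8 + (7) = 15, y = -9 + (2) = -7 -> consistent with the log
step 4: x = 15 + (-4) = 11, y = -7 + (3) = -4 -> checks out
step 5: x = 11 + (-7) = 4, y = -4 + (5) = 1 -> no discrepancy
step 6: x = 4 + (-4) = 0, y = 1 + (-9) = -8 -> in agreement
step 7: x = 0 + (-8) = -8, y = -8 + (-8) = -16 -> consistent with the log
step 8: x = -8 + (2) = -6, y = -16 + (4) = -12 -> confirmed correct
step 9: x = -6 + (2) = -4, y = -12 + (8) = -4 -> consistent with the log
step 10: x = -4 + (-3) = -7, y = -4 + (-6) = -10 -> the log has a different value
Step 10 is the first one off; corrected, x = -7.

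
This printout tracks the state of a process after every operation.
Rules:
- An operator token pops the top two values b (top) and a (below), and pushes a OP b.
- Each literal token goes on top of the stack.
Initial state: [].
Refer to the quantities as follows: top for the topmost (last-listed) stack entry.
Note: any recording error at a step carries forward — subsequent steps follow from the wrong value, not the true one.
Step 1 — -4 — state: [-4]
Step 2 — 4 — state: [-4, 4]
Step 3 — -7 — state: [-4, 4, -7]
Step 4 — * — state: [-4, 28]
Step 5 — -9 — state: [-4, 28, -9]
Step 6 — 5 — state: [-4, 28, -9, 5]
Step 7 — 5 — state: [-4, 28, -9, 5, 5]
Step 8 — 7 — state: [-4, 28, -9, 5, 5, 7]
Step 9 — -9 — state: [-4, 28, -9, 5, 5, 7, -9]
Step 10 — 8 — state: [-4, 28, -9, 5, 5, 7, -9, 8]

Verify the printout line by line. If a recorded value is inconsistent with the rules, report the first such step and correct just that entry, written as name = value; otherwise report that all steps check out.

step 1: push -4: top = -4 -> verified
step 2: push 4: top = 4 -> consistent with the printout
step 3: push -7: top = -7 -> in agreement
step 4: 4 * -7 = -28 -> the printout has a different value
Step 4 is the first one off; corrected, top = -28.

step 4, top = -28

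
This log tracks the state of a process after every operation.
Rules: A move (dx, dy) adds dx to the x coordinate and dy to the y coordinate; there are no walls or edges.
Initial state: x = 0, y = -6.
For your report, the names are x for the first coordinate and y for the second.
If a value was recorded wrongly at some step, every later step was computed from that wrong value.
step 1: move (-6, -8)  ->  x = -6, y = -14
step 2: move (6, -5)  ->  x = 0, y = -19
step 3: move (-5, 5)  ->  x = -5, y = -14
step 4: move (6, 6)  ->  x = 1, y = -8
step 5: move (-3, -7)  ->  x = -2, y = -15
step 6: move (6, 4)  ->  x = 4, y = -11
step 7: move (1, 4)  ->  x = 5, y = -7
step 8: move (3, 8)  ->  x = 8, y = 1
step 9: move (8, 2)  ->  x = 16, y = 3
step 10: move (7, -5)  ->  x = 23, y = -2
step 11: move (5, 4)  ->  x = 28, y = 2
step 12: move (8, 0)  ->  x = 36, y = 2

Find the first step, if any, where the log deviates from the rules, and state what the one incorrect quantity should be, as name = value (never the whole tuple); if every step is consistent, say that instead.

Recomputing the run from the initial state:
step 1: x = -6, y = -14
step 2: x = 0, y = -19
step 3: x = -5, y = -14
step 4: x = 1, y = -8
step 5: x = -2, y = -15
step 6: x = 4, y = -11
step 7: x = 5, y = -7
step 8: x = 8, y = 1
step 9: x = 16, y = 3
step 10: x = 23, y = -2
step 11: x = 28, y = 2
step 12: x = 36, y = 2
This matches the log at every step.

no error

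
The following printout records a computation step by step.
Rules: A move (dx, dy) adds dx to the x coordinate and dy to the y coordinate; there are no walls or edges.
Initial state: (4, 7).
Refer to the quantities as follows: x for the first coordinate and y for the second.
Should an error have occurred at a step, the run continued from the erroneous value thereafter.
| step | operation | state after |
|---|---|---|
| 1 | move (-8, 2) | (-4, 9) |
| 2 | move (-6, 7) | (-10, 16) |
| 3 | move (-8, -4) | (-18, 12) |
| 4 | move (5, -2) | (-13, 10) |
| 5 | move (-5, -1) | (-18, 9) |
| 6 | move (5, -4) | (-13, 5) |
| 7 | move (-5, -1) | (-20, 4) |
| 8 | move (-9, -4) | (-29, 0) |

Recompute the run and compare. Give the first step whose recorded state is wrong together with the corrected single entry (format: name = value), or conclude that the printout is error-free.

step 7, x = -18

1. x = 4 + (-8) = -4, y = 7 + (2) = 9 (in agreement)
2. x = -4 + (-6) = -10, y = 9 + (7) = 16 (same as recorded)
3. x = -10 + (-8) = -18, y = 16 + (-4) = 12 (verified)
4. x = -18 + (5) = -13, y = 12 + (-2) = 10 (no discrepancy)
5. x = -13 + (-5) = -18, y = 10 + (-1) = 9 (in agreement)
6. x = -18 + (5) = -13, y = 9 + (-4) = 5 (consistent with the printout)
7. x = -13 + (-5) = -18, y = 5 + (-1) = 4 (the printout disagrees here)
First deviation found at step 7; the corrected entry is x = -18.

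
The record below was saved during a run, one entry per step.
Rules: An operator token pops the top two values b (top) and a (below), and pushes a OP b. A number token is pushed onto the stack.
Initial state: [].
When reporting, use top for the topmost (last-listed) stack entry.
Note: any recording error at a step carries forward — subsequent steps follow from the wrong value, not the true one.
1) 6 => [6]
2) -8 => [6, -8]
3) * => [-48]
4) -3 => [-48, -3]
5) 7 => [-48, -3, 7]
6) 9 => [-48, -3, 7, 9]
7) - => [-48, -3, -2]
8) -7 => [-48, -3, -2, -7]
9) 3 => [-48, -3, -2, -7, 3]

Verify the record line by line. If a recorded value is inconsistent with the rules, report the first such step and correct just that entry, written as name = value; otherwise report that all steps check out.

no error

Recomputing the run from the initial state:
step 1: [6]
step 2: [6, -8]
step 3: [-48]
step 4: [-48, -3]
step 5: [-48, -3, 7]
step 6: [-48, -3, 7, 9]
step 7: [-48, -3, -2]
step 8: [-48, -3, -2, -7]
step 9: [-48, -3, -2, -7, 3]
This matches the record at every step.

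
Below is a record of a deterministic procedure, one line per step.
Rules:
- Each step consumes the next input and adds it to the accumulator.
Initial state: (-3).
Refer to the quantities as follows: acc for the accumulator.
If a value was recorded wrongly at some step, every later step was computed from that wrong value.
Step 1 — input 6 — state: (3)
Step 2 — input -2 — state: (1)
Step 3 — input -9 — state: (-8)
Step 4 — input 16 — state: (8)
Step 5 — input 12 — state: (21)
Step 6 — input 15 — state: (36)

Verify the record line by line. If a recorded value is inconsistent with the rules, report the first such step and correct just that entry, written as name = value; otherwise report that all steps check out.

1. acc = -3 + 6 = 3 (agrees with the record)
2. acc = 3 + -2 = 1 (agrees with the record)
3. acc = 1 + -9 = -8 (matches)
4. acc = -8 + 16 = 8 (in agreement)
5. acc = 8 + 12 = 20 (the record disagrees here)
First incorrect step: 5; the correct value is acc = 20.

step 5, acc = 20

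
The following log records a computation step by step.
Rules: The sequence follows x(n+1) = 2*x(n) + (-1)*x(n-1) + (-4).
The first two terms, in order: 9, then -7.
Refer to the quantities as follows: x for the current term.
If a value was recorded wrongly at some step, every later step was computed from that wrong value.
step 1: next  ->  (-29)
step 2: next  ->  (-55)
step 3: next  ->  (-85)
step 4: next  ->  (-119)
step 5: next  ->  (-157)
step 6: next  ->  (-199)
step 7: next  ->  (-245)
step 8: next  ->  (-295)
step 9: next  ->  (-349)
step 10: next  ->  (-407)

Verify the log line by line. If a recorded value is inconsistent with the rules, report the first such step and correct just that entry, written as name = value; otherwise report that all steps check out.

step 1: x = 2*(-7) + (-1)*(9) + (-4) = -27 -> a discrepancy with the log
That makes step 1 the first incorrect line — x = -27 is what it should show.

step 1, x = -27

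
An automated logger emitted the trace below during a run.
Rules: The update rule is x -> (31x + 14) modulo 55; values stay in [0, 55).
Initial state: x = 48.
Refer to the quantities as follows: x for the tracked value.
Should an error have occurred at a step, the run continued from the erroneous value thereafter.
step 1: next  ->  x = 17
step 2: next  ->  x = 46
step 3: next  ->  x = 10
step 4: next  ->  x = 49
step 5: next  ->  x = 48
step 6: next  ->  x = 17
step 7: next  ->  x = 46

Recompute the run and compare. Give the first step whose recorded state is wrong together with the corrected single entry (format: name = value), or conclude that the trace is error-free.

Recomputing the run from the initial state:
step 1: x = 17
step 2: x = 46
step 3: x = 10
step 4: x = 49
step 5: x = 48
step 6: x = 17
step 7: x = 46
This matches the trace at every step.

no error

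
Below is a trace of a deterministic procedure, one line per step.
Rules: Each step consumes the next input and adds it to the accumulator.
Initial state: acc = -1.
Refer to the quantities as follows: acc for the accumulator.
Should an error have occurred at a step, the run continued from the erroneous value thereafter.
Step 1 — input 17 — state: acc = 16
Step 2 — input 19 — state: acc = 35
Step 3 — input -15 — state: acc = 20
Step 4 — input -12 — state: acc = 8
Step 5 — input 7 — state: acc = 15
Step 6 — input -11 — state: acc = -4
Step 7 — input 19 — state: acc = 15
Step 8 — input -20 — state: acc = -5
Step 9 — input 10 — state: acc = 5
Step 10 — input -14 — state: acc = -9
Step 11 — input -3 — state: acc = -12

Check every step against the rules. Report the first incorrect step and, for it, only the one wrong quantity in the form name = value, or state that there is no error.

step 6, acc = 4

step 1: acc = -1 + 17 = 16 -> agrees with the trace
step 2: acc = 16 + 19 = 35 -> confirmed correct
step 3: acc = 35 + -15 = 20 -> checks out
step 4: acc = 20 + -12 = 8 -> in agreement
step 5: acc = 8 + 7 = 15 -> matches
step 6: acc = 15 + -11 = 4 -> the recorded entry deviates here
First incorrect step: 6; the correct value is acc = 4.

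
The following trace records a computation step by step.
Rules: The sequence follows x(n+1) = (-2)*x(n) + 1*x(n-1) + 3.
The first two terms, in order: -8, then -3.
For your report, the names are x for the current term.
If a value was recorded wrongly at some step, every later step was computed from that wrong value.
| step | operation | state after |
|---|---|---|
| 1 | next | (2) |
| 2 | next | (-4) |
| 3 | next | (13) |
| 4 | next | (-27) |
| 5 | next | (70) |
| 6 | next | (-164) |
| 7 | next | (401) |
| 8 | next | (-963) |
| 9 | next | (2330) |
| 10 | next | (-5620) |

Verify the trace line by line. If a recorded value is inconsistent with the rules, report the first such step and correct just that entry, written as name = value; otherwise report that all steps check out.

step 1: x = -2*(-3) + (1)*(-8) + (3) = 1 -> first mismatch against the trace
The audit stops at step 1: the recorded entry is wrong and should be x = 1.

step 1, x = 1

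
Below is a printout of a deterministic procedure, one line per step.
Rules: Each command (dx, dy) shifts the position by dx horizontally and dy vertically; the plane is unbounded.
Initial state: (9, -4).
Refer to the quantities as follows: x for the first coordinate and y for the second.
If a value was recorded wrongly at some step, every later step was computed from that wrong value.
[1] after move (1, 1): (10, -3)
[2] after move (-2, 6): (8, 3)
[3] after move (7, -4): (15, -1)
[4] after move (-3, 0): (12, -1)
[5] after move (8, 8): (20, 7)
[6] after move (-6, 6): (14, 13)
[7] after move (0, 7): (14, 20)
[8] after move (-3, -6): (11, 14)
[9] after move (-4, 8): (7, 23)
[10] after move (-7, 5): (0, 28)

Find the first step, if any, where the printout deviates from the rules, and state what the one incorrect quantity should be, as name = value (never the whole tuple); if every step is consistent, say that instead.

step 9, y = 22

step 1: x = 9 + (1) = 10, y = -4 + (1) = -3 -> consistent with the printout
step 2: x = 10 + (-2) = 8, y = -3 + (6) = 3 -> checks out
step 3: x = 8 + (7) = 15, y = 3 + (-4) = -1 -> checks out
step 4: x = 15 + (-3) = 12, y = -1 + (0) = -1 -> consistent with the printout
step 5: x = 12 + (8) = 20, y = -1 + (8) = 7 -> checks out
step 6: x = 20 + (-6) = 14, y = 7 + (6) = 13 -> verified
step 7: x = 14 + (0) = 14, y = 13 + (7) = 20 -> same as recorded
step 8: x = 14 + (-3) = 11, y = 20 + (-6) = 14 -> checks out
step 9: x = 11 + (-4) = 7, y = 14 + (8) = 22 -> the recorded entry deviates here
First deviation found at step 9; the corrected entry is y = 22.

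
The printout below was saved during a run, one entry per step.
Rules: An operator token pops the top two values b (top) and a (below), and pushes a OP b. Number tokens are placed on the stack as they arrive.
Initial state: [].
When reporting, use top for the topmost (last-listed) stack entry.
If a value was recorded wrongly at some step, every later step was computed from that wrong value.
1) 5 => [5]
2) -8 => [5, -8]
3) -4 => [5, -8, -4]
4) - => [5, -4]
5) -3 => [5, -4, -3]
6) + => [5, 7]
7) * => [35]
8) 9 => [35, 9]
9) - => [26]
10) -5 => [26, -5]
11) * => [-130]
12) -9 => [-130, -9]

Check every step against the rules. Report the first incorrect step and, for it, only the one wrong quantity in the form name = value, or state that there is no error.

1. push 5: top = 5 (matches)
2. push -8: top = -8 (checks out)
3. push -4: top = -4 (no discrepancy)
4. -8 - -4 = -4 (consistent with the printout)
5. push -3: top = -3 (same as recorded)
6. -4 + -3 = -7 (a discrepancy with the printout)
Conclusion: step 6 carries the first error; the entry should be top = -7.

step 6, top = -7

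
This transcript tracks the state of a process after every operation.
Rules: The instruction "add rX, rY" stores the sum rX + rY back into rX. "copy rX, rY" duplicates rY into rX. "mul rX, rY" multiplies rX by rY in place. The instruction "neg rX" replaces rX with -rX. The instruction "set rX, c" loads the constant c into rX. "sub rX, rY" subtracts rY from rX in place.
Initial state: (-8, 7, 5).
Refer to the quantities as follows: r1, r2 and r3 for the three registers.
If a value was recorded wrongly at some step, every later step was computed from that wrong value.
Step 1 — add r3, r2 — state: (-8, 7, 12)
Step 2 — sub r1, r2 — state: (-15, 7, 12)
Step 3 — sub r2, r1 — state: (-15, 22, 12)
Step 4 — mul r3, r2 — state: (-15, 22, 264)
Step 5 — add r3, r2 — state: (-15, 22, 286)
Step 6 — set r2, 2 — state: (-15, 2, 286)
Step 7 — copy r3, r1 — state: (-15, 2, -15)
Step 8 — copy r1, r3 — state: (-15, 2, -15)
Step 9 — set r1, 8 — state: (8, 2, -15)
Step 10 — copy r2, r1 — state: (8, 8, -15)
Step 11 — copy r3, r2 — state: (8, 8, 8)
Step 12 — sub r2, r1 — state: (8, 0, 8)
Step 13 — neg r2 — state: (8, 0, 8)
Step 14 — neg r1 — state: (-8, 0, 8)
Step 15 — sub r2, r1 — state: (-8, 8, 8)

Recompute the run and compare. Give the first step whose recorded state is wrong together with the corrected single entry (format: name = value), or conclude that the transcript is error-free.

Recomputing the run from the initial state:
step 1: r1 = -8, r2 = 7, r3 = 12
step 2: r1 = -15, r2 = 7, r3 = 12
step 3: r1 = -15, r2 = 22, r3 = 12
step 4: r1 = -15, r2 = 22, r3 = 264
step 5: r1 = -15, r2 = 22, r3 = 286
step 6: r1 = -15, r2 = 2, r3 = 286
step 7: r1 = -15, r2 = 2, r3 = -15
step 8: r1 = -15, r2 = 2, r3 = -15
step 9: r1 = 8, r2 = 2, r3 = -15
step 10: r1 = 8, r2 = 8, r3 = -15
step 11: r1 = 8, r2 = 8, r3 = 8
step 12: r1 = 8, r2 = 0, r3 = 8
step 13: r1 = 8, r2 = 0, r3 = 8
step 14: r1 = -8, r2 = 0, r3 = 8
step 15: r1 = -8, r2 = 8, r3 = 8
This matches the transcript at every step.

no error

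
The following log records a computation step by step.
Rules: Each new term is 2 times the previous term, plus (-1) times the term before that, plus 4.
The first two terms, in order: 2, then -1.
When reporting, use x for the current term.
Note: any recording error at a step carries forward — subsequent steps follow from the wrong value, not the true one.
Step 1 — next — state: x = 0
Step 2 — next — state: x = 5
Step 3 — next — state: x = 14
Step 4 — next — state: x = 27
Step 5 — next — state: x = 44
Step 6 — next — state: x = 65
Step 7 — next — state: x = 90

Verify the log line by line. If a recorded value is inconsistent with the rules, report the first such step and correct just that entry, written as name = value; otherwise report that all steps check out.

step 1: x = 2*(-1) + (-1)*(2) + (4) = 0 -> same as recorded
step 2: x = 2*(0) + (-1)*(-1) + (4) = 5 -> same as recorded
step 3: x = 2*(5) + (-1)*(0) + (4) = 14 -> no discrepancy
step 4: x = 2*(14) + (-1)*(5) + (4) = 27 -> checks out
step 5: x = 2*(27) + (-1)*(14) + (4) = 44 -> verified
step 6: x = 2*(44) + (-1)*(27) + (4) = 65 -> checks out
step 7: x = 2*(65) + (-1)*(44) + (4) = 90 -> confirmed correct
The recomputation confirms every line.

no error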